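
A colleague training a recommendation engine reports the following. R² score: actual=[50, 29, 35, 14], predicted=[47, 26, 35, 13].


ȳ = 32
SS_res = Σ(y-ŷ)² = 19
SS_tot = Σ(y-ȳ)² = 666
R² = 1 - SS_res/SS_tot = 1 - 0.0285 = 0.9715

0.9715


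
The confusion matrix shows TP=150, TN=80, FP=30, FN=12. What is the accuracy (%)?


Accuracy = (TP+TN)/(TP+TN+FP+FN)
= (150+80)/(272)
= 230/272 = 84.56%

84.56%


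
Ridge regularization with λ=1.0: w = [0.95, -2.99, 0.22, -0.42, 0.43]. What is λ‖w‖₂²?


‖w‖₂² = (0.95)² + (-2.99)² + (0.22)² + (-0.42)² + (0.43)²
     = 0.9025 + 8.9401 + 0.0484 + 0.1764 + 0.1849
     = 10.2523
λ·‖w‖₂² = 1.0·10.2523 = 10.2523

10.2523


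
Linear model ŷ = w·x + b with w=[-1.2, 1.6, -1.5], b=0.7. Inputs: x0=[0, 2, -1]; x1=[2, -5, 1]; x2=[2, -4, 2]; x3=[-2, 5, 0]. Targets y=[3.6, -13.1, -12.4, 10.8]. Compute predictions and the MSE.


ŷ0 = (-1.2)·(0) + (1.6)·(2) + (-1.5)·(-1) + 0.7 = 5.4
ŷ1 = (-1.2)·(2) + (1.6)·(-5) + (-1.5)·(1) + 0.7 = -11.2
ŷ2 = (-1.2)·(2) + (1.6)·(-4) + (-1.5)·(2) + 0.7 = -11.1
ŷ3 = (-1.2)·(-2) + (1.6)·(5) + (-1.5)·(0) + 0.7 = 11.1
errors² = [3.24, 3.61, 1.69, 0.09]
MSE = 8.6300/4 = 2.1575

2.1575


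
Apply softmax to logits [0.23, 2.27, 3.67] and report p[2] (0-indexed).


Exponentials: e^0.23=1.2586, e^2.27=9.6794, e^3.67=39.2519
Sum = 50.1899
Softmax = [0.0251, 0.1929, 0.7821]
p[2] = 39.2519/50.1899 = 0.7821

0.7821


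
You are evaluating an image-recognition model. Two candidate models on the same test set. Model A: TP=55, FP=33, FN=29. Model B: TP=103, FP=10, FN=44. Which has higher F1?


Model A: P=55/88=0.625, R=55/84=0.6548, F1=2PR/(P+R)=2TP/(2TP+FP+FN)=110/172=0.6395
Model B: P=103/113=0.9115, R=103/147=0.7007, F1=2PR/(P+R)=2TP/(2TP+FP+FN)=206/260=0.7923
0.6395 < 0.7923 → Model B

Model B


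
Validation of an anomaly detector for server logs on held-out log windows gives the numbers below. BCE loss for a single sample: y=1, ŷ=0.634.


BCE = -[y·ln(p) + (1-y)·ln(1-p)]
= -1·ln(0.634) - 0
= -ln(0.634) = 0.4557

0.4557


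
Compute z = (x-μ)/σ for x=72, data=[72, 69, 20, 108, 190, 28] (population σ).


μ = 81.1667, σ = 56.8108
z = (72 - 81.1667)/56.8108 = -0.1614

-0.1614


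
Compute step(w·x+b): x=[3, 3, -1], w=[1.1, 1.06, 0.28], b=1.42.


z = (3)·(1.1) + (3)·(1.06) + (-1)·(0.28) + 1.42
  = 7.62
step(z) = 1 (z≥0)

1


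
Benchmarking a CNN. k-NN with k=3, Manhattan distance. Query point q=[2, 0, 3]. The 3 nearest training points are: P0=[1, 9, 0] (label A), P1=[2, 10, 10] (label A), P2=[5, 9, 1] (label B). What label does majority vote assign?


d(q,P0) = 13  (label A)
d(q,P1) = 17  (label A)
d(q,P2) = 14  (label B)
Votes: A=2, B=1
Majority → A

A


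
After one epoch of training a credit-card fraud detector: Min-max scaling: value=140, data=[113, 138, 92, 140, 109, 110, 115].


min=92, max=140
(140-92)/(140-92) = 48/48 = 1.0

1.0


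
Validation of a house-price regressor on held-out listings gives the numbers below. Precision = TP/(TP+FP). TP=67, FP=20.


Precision = TP/(TP+FP)
= 67/(67+20)
= 67/87 = 77.01%

77.01%


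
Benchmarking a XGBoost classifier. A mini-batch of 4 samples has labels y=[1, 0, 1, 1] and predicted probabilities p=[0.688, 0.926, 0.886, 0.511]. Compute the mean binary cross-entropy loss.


L[0] = -ln(0.688) = 0.374
L[1] = -ln(1-0.926) = -ln(0.074) = 2.6037
L[2] = -ln(0.886) = 0.121
L[3] = -ln(0.511) = 0.6714
mean = (0.374 + 2.6037 + 0.121 + 0.6714)/4 = 0.9425

0.9425


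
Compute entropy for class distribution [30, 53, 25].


Probabilities: [30/108, 53/108, 25/108] ≈ [0.2778, 0.4907, 0.2315]
H = -((30/108)·log₂(30/108) + (53/108)·log₂(53/108) + (25/108)·log₂(25/108))
  = 1.506 bits

1.506 bits


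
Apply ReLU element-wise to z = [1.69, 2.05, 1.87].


ReLU(1.69) = max(0, 1.69) = 1.69
ReLU(2.05) = max(0, 2.05) = 2.05
ReLU(1.87) = max(0, 1.87) = 1.87
result = [1.69, 2.05, 1.87]

[1.69, 2.05, 1.87]


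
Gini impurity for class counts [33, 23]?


Probabilities: [33/56, 23/56] ≈ [0.5893, 0.4107]
Σpᵢ² = (1089 + 529)/56² = 1618/3136
Gini = 1 - Σpᵢ² = 1 - 1618/3136 = 0.4841

0.4841


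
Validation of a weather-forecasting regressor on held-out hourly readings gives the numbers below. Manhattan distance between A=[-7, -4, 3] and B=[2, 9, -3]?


d = |-7-2| + |-4-9| + |3+ 3|
  = 9 + 13 + 6
  = 28

28


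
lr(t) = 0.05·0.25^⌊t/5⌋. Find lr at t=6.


n_drops = ⌊6/5⌋ = 1
lr = 0.05·0.25^1 = 0.05·0.25 = 0.0125

0.0125


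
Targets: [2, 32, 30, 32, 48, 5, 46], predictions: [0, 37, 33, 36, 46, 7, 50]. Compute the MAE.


Absolute errors: |2-0|=2, |32-37|=5, |30-33|=3, |32-36|=4, |48-46|=2, |5-7|=2, |46-50|=4
Sum = 22
MAE = 22/7 = 22/7

22/7


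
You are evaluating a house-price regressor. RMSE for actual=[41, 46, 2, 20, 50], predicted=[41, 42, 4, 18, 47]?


MSE = 33/5 = 6.6
RMSE = √(33/5) = 2.569

2.569


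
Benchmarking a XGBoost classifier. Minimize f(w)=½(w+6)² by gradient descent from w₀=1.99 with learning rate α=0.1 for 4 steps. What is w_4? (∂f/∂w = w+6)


step 1: grad = 1.99+6 = 7.99; w = 1.99 - 0.1·(7.99) = 1.191
step 2: grad = 1.191+6 = 7.191; w = 1.191 - 0.1·(7.191) = 0.4719
step 3: grad = 0.4719+6 = 6.4719; w = 0.4719 - 0.1·(6.4719) = -0.17529
step 4: grad = -0.17529+6 = 5.82471; w = -0.17529 - 0.1·(5.82471) = -0.757761

-0.757761


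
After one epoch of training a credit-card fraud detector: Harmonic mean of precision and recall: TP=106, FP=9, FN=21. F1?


Precision = 106/115 = 0.9217
Recall = 106/127 = 0.8346
F1 = 2·P·R/(P+R) = 2·TP/(2·TP+FP+FN) = 212/(212+9+21) = 212/242 = 0.876

0.876


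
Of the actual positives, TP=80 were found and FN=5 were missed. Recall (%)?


Recall = TP/(TP+FN)
= 80/(80+5)
= 80/85 = 94.12%

94.12%


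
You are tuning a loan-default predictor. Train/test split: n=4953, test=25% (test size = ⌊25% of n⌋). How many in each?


Test = ⌊4953·25/100⌋ = 1238
Train = 4953 - 1238 = 3715

Train: 3715, Test: 1238


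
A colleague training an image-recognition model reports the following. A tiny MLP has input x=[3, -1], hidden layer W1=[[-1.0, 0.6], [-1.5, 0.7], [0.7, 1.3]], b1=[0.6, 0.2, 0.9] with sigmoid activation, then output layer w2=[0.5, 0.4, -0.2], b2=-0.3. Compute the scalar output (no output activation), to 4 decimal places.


z1[0] = (-1.0)·(3) + (0.6)·(-1) + 0.6 = -3.0
z1[1] = (-1.5)·(3) + (0.7)·(-1) + 0.2 = -5.0
z1[2] = (0.7)·(3) + (1.3)·(-1) + 0.9 = 1.7
h = sigmoid(z1) = [0.0474, 0.0067, 0.8455]
output = (0.5)·(0.0474) + (0.4)·(0.0067) + (-0.2)·(0.8455) - 0.3 = -0.4427

-0.4427


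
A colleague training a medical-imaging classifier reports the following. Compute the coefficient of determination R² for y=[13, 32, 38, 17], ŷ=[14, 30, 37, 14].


ȳ = 25
SS_res = Σ(y-ŷ)² = 15
SS_tot = Σ(y-ȳ)² = 426
R² = 1 - SS_res/SS_tot = 1 - 0.0352 = 0.9648

0.9648


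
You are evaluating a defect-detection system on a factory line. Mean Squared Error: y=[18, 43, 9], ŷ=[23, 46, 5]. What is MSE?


Squared errors: (18-23)²=25, (43-46)²=9, (9-5)²=16
Sum = 50
MSE = 50/3 = 50/3

50/3


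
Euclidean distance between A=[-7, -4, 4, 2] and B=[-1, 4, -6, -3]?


d = √((-7+ 1)² + (-4-4)² + (4+ 6)² + (2+ 3)²)
  = √(36 + 64 + 100 + 25)
  = √225 = 15.0

15.0


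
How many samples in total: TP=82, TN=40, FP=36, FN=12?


Total = TP + TN + FP + FN
= 82 + 40 + 36 + 12
= 170
(Predicted positive: 118, predicted negative: 52)

170


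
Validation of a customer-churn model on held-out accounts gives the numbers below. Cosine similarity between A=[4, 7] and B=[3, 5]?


A·B = 4·3 + 7·5 = 47
‖A‖ = √65 = 8.0623, ‖B‖ = √34 = 5.831
cos = 47/(√65·√34) = 47/√2210 = 0.9998

0.9998


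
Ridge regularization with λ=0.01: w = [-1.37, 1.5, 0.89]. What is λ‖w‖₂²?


‖w‖₂² = (-1.37)² + (1.5)² + (0.89)²
     = 1.8769 + 2.25 + 0.7921
     = 4.919
λ·‖w‖₂² = 0.01·4.919 = 0.04919

0.04919


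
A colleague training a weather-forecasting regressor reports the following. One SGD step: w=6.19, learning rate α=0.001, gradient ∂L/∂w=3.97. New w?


w_new = w - α·∇
= 6.19 - 0.001·3.97
= 6.19 - 0.00397
= 6.18603

6.18603


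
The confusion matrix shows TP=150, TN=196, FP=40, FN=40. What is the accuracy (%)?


Accuracy = (TP+TN)/(TP+TN+FP+FN)
= (150+196)/(426)
= 346/426 = 81.22%

81.22%


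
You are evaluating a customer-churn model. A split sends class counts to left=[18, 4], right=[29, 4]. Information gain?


Parent = [47, 8], H_parent = 0.5983
H_left = 0.684 (n=22), H_right = 0.5328 (n=33)
H_children = (22/55)·0.684 + (33/55)·0.5328 = 0.5933
IG = 0.5983 - 0.5933 = 0.005

0.005


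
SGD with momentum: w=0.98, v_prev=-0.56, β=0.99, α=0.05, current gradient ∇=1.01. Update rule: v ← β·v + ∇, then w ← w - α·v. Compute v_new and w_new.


v_new = 0.99·-0.56 + 1.01 = -0.5544 + 1.01 = 0.4556
w_new = 0.98 - 0.05·0.4556 = 0.98 - 0.02278 = 0.95722

v_new=0.4556, w_new=0.95722


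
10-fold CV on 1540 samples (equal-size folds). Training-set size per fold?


Fold size = 1540/10 = 154
Training per fold = 1540 - 154 = 1386

1386


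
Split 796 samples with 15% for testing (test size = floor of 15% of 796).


Test = ⌊796·15/100⌋ = 119
Train = 796 - 119 = 677

Train: 677, Test: 119


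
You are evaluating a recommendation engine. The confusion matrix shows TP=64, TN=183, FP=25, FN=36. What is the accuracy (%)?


Accuracy = (TP+TN)/(TP+TN+FP+FN)
= (64+183)/(308)
= 247/308 = 80.19%

80.19%


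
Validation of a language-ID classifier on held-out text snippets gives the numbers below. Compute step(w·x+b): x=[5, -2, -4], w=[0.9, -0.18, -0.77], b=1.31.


z = (5)·(0.9) + (-2)·(-0.18) + (-4)·(-0.77) + 1.31
  = 9.25
step(z) = 1 (z≥0)

1


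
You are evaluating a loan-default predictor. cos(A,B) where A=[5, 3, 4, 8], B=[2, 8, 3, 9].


A·B = 5·2 + 3·8 + 4·3 + 8·9 = 118
‖A‖ = √114 = 10.6771, ‖B‖ = √158 = 12.5698
cos = 118/(√114·√158) = 118/√18012 = 0.8792

0.8792


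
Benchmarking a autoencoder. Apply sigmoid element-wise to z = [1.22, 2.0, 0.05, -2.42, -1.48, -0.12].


σ(1.22) = 1/(1+e^-1.22) = 0.7721
σ(2.0) = 1/(1+e^-2.0) = 0.8808
σ(0.05) = 1/(1+e^-0.05) = 0.5125
σ(-2.42) = 1/(1+e^2.42) = 0.0817
σ(-1.48) = 1/(1+e^1.48) = 0.1854
σ(-0.12) = 1/(1+e^0.12) = 0.47
result = [0.7721, 0.8808, 0.5125, 0.0817, 0.1854, 0.47]

[0.7721, 0.8808, 0.5125, 0.0817, 0.1854, 0.47]


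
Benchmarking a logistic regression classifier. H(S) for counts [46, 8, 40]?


Probabilities: [46/94, 8/94, 40/94] ≈ [0.4894, 0.0851, 0.4255]
H = -((46/94)·log₂(46/94) + (8/94)·log₂(8/94) + (40/94)·log₂(40/94))
  = 1.3316 bits

1.3316 bits


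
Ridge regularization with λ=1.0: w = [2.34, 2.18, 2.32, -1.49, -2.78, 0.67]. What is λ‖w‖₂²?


‖w‖₂² = (2.34)² + (2.18)² + (2.32)² + (-1.49)² + (-2.78)² + (0.67)²
     = 5.4756 + 4.7524 + 5.3824 + 2.2201 + 7.7284 + 0.4489
     = 26.0078
λ·‖w‖₂² = 1.0·26.0078 = 26.0078

26.0078


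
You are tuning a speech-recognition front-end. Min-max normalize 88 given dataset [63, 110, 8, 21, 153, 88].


min=8, max=153
(88-8)/(153-8) = 80/145 = 0.5517

0.5517


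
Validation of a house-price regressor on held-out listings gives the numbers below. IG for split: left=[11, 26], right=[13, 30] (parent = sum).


Parent = [24, 56], H_parent = 0.8813
H_left = 0.878 (n=37), H_right = 0.8841 (n=43)
H_children = (37/80)·0.878 + (43/80)·0.8841 = 0.8813
IG = 0.8813 - 0.8813 = 0.0

0.0


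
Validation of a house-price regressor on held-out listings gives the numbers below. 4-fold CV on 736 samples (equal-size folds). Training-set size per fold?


Fold size = 736/4 = 184
Training per fold = 736 - 184 = 552

552


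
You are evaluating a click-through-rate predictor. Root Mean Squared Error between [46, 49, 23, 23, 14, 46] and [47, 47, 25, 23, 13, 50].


MSE = 26/6 = 4.3333
RMSE = √(26/6) = 2.0817

2.0817


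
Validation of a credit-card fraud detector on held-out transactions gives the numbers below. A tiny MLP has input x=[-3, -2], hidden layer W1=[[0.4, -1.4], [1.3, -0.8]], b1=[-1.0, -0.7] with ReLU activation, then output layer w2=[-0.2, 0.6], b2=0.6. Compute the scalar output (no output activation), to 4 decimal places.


z1[0] = (0.4)·(-3) + (-1.4)·(-2) - 1.0 = 0.6
z1[1] = (1.3)·(-3) + (-0.8)·(-2) - 0.7 = -3.0
h = ReLU(z1) = [0.6, 0.0]
output = (-0.2)·(0.6) + (0.6)·(0.0) + 0.6 = 0.48

0.48


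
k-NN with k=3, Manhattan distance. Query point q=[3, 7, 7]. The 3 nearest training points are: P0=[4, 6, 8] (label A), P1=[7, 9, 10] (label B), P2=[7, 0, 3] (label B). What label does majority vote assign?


d(q,P0) = 3  (label A)
d(q,P1) = 9  (label B)
d(q,P2) = 15  (label B)
Votes: A=1, B=2
Majority → B

B


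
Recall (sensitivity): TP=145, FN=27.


Recall = TP/(TP+FN)
= 145/(145+27)
= 145/172 = 84.3%

84.3%


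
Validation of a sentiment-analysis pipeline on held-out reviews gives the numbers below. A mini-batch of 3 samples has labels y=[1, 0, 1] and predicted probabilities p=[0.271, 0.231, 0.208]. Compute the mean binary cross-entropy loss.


L[0] = -ln(0.271) = 1.3056
L[1] = -ln(1-0.231) = -ln(0.769) = 0.2627
L[2] = -ln(0.208) = 1.5702
mean = (1.3056 + 0.2627 + 1.5702)/3 = 1.0462

1.0462


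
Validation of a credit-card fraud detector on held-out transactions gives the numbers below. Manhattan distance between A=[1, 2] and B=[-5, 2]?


d = |1+ 5| + |2-2|
  = 6 + 0
  = 6

6


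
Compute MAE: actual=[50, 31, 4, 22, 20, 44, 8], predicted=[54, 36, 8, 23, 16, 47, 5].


Absolute errors: |50-54|=4, |31-36|=5, |4-8|=4, |22-23|=1, |20-16|=4, |44-47|=3, |8-5|=3
Sum = 24
MAE = 24/7 = 24/7

24/7


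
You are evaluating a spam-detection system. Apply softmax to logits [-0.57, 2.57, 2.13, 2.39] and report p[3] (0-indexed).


Exponentials: e^-0.57=0.5655, e^2.57=13.0658, e^2.13=8.4149, e^2.39=10.9135
Sum = 32.9597
Softmax = [0.0172, 0.3964, 0.2553, 0.3311]
p[3] = 10.9135/32.9597 = 0.3311

0.3311


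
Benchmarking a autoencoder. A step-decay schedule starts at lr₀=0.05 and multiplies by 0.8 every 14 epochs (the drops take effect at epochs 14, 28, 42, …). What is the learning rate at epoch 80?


n_drops = ⌊80/14⌋ = 5
lr = 0.05·0.8^5 = 0.05·0.32768 = 0.016384

0.016384


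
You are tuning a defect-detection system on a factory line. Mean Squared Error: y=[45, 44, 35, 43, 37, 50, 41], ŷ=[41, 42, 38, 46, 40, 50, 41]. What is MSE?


Squared errors: (45-41)²=16, (44-42)²=4, (35-38)²=9, (43-46)²=9, (37-40)²=9, (50-50)²=0, (41-41)²=0
Sum = 47
MSE = 47/7 = 47/7

47/7


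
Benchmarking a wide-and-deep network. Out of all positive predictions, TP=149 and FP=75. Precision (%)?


Precision = TP/(TP+FP)
= 149/(149+75)
= 149/224 = 66.52%

66.52%


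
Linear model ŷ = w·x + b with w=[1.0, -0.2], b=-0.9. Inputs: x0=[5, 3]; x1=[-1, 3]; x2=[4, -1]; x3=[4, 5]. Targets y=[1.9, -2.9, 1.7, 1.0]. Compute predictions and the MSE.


ŷ0 = (1.0)·(5) + (-0.2)·(3) - 0.9 = 3.5
ŷ1 = (1.0)·(-1) + (-0.2)·(3) - 0.9 = -2.5
ŷ2 = (1.0)·(4) + (-0.2)·(-1) - 0.9 = 3.3
ŷ3 = (1.0)·(4) + (-0.2)·(5) - 0.9 = 2.1
errors² = [2.56, 0.16, 2.56, 1.21]
MSE = 6.4900/4 = 1.6225

1.6225


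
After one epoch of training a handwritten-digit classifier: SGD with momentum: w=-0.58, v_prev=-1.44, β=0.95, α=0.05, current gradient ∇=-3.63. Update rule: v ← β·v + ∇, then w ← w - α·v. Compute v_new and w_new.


v_new = 0.95·-1.44 - 3.63 = -1.368 - 3.63 = -4.998
w_new = -0.58 - 0.05·-4.998 = -0.58 + 0.2499 = -0.3301

v_new=-4.998, w_new=-0.3301


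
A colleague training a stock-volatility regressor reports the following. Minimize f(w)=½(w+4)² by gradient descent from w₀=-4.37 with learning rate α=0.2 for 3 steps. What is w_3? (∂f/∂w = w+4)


step 1: grad = -4.37+4 = -0.37; w = -4.37 - 0.2·(-0.37) = -4.296
step 2: grad = -4.296+4 = -0.296; w = -4.296 - 0.2·(-0.296) = -4.2368
step 3: grad = -4.2368+4 = -0.2368; w = -4.2368 - 0.2·(-0.2368) = -4.18944

-4.18944


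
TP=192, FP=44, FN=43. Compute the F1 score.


Precision = 192/236 = 0.8136
Recall = 192/235 = 0.817
F1 = 2·P·R/(P+R) = 2·TP/(2·TP+FP+FN) = 384/(384+44+43) = 384/471 = 0.8153

0.8153


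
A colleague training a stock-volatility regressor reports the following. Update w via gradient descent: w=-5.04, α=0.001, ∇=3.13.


w_new = w - α·∇
= -5.04 - 0.001·3.13
= -5.04 - 0.00313
= -5.04313

-5.04313


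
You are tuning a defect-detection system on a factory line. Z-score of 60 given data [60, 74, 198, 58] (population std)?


μ = 97.5, σ = 58.3502
z = (60 - 97.5)/58.3502 = -0.6427

-0.6427


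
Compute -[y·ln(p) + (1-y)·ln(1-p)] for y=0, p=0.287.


BCE = -[y·ln(p) + (1-y)·ln(1-p)]
= -0 - 1·ln(1-0.287)
= -ln(0.713) = 0.3383

0.3383


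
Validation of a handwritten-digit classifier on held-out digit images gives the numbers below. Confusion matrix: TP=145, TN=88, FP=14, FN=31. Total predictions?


Total = TP + TN + FP + FN
= 145 + 88 + 14 + 31
= 278
(Predicted positive: 159, predicted negative: 119)

278


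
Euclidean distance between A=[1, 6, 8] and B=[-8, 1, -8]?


d = √((1+ 8)² + (6-1)² + (8+ 8)²)
  = √(81 + 25 + 256)
  = √362 = 19.0263

19.0263


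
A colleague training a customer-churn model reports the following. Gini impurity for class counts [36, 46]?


Probabilities: [36/82, 46/82] ≈ [0.439, 0.561]
Σpᵢ² = (1296 + 2116)/82² = 3412/6724
Gini = 1 - Σpᵢ² = 1 - 3412/6724 = 0.4926

0.4926


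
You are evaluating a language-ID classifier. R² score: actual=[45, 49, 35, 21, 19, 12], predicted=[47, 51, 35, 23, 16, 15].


ȳ = 30.1667
SS_res = Σ(y-ŷ)² = 30
SS_tot = Σ(y-ȳ)² = 1136.83
R² = 1 - SS_res/SS_tot = 1 - 0.0264 = 0.9736

0.9736


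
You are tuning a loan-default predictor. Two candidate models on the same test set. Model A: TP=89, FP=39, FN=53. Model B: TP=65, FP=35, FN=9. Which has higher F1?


Model A: P=89/128=0.6953, R=89/142=0.6268, F1=2PR/(P+R)=2TP/(2TP+FP+FN)=178/270=0.6593
Model B: P=65/100=0.65, R=65/74=0.8784, F1=2PR/(P+R)=2TP/(2TP+FP+FN)=130/174=0.7471
0.6593 < 0.7471 → Model B

Model B


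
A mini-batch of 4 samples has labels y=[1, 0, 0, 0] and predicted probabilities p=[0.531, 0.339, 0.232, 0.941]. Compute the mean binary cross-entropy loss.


L[0] = -ln(0.531) = 0.633
L[1] = -ln(1-0.339) = -ln(0.661) = 0.414
L[2] = -ln(1-0.232) = -ln(0.768) = 0.264
L[3] = -ln(1-0.941) = -ln(0.059) = 2.8302
mean = (0.633 + 0.414 + 0.264 + 2.8302)/4 = 1.0353

1.0353


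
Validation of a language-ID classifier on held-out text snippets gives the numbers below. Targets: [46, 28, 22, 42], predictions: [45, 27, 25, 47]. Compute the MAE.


Absolute errors: |46-45|=1, |28-27|=1, |22-25|=3, |42-47|=5
Sum = 10
MAE = 10/4 = 5/2

5/2


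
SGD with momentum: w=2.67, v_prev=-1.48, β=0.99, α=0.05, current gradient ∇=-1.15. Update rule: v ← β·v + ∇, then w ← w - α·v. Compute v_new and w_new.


v_new = 0.99·-1.48 - 1.15 = -1.4652 - 1.15 = -2.6152
w_new = 2.67 - 0.05·-2.6152 = 2.67 + 0.13076 = 2.80076

v_new=-2.6152, w_new=2.80076


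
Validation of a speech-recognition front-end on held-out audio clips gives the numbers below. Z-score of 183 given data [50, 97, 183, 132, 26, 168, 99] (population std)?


μ = 107.8571, σ = 53.5735
z = (183 - 107.8571)/53.5735 = 1.4026

1.4026


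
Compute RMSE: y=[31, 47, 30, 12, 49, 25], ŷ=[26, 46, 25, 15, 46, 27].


MSE = 73/6 = 12.1667
RMSE = √(73/6) = 3.4881

3.4881


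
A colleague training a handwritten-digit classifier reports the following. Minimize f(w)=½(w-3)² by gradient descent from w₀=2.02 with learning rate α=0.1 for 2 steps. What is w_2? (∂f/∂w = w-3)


step 1: grad = 2.02-3 = -0.98; w = 2.02 - 0.1·(-0.98) = 2.118
step 2: grad = 2.118-3 = -0.882; w = 2.118 - 0.1·(-0.882) = 2.2062

2.2062


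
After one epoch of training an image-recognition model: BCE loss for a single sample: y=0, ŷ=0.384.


BCE = -[y·ln(p) + (1-y)·ln(1-p)]
= -0 - 1·ln(1-0.384)
= -ln(0.616) = 0.4845

0.4845


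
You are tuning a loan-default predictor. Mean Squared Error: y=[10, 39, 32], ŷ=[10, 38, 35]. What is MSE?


Squared errors: (10-10)²=0, (39-38)²=1, (32-35)²=9
Sum = 10
MSE = 10/3 = 10/3

10/3


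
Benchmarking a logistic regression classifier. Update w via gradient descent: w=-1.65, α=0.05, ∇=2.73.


w_new = w - α·∇
= -1.65 - 0.05·2.73
= -1.65 - 0.1365
= -1.7865

-1.7865


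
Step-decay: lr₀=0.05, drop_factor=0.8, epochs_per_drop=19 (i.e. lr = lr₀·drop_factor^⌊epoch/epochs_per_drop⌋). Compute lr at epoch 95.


n_drops = ⌊95/19⌋ = 5
lr = 0.05·0.8^5 = 0.05·0.32768 = 0.016384

0.016384


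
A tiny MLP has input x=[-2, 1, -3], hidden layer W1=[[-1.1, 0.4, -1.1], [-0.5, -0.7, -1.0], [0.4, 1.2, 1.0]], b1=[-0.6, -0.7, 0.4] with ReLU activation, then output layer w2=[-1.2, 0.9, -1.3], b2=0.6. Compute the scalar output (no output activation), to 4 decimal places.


z1[0] = (-1.1)·(-2) + (0.4)·(1) + (-1.1)·(-3) - 0.6 = 5.3
z1[1] = (-0.5)·(-2) + (-0.7)·(1) + (-1.0)·(-3) - 0.7 = 2.6
z1[2] = (0.4)·(-2) + (1.2)·(1) + (1.0)·(-3) + 0.4 = -2.2
h = ReLU(z1) = [5.3, 2.6, 0.0]
output = (-1.2)·(5.3) + (0.9)·(2.6) + (-1.3)·(0.0) + 0.6 = -3.42

-3.42


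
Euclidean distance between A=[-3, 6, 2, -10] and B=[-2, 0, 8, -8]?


d = √((-3+ 2)² + (6-0)² + (2-8)² + (-10+ 8)²)
  = √(1 + 36 + 36 + 4)
  = √77 = 8.775

8.775


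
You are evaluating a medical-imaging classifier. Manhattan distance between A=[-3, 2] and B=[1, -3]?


d = |-3-1| + |2+ 3|
  = 4 + 5
  = 9

9


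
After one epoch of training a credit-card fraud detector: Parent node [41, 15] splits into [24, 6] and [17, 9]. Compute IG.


Parent = [41, 15], H_parent = 0.8384
H_left = 0.7219 (n=30), H_right = 0.9306 (n=26)
H_children = (30/56)·0.7219 + (26/56)·0.9306 = 0.8188
IG = 0.8384 - 0.8188 = 0.0196

0.0196


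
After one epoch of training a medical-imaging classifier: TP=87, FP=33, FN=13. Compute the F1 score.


Precision = 87/120 = 0.725
Recall = 87/100 = 0.87
F1 = 2·P·R/(P+R) = 2·TP/(2·TP+FP+FN) = 174/(174+33+13) = 174/220 = 0.7909

0.7909


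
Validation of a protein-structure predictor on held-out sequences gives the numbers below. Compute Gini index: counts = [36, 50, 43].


Probabilities: [36/129, 50/129, 43/129] ≈ [0.2791, 0.3876, 0.3333]
Σpᵢ² = (1296 + 2500 + 1849)/129² = 5645/16641
Gini = 1 - Σpᵢ² = 1 - 5645/16641 = 0.6608

0.6608


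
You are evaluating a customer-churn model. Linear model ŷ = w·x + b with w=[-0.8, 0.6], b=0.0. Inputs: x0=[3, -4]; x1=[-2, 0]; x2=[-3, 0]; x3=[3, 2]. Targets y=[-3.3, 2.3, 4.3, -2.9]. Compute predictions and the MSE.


ŷ0 = (-0.8)·(3) + (0.6)·(-4) + 0.0 = -4.8
ŷ1 = (-0.8)·(-2) + (0.6)·(0) + 0.0 = 1.6
ŷ2 = (-0.8)·(-3) + (0.6)·(0) + 0.0 = 2.4
ŷ3 = (-0.8)·(3) + (0.6)·(2) + 0.0 = -1.2
errors² = [2.25, 0.49, 3.61, 2.89]
MSE = 9.2400/4 = 2.31

2.31


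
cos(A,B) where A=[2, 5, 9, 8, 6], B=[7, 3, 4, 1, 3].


A·B = 2·7 + 5·3 + 9·4 + 8·1 + 6·3 = 91
‖A‖ = √210 = 14.4914, ‖B‖ = √84 = 9.1652
cos = 91/(√210·√84) = 91/√17640 = 0.6852

0.6852


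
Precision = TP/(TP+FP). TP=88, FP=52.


Precision = TP/(TP+FP)
= 88/(88+52)
= 88/140 = 62.86%

62.86%


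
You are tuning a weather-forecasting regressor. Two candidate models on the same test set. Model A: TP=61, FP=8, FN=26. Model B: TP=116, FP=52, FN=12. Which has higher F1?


Model A: P=61/69=0.8841, R=61/87=0.7011, F1=2PR/(P+R)=2TP/(2TP+FP+FN)=122/156=0.7821
Model B: P=116/168=0.6905, R=116/128=0.9062, F1=2PR/(P+R)=2TP/(2TP+FP+FN)=232/296=0.7838
0.7821 < 0.7838 → Model B

Model B


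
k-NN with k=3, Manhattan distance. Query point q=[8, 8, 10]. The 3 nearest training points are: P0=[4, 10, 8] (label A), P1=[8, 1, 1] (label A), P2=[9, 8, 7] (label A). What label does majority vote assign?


d(q,P0) = 8  (label A)
d(q,P1) = 16  (label A)
d(q,P2) = 4  (label A)
Votes: A=3, B=0
Majority → A

A


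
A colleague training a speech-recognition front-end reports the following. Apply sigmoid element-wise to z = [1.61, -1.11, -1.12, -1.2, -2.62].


σ(1.61) = 1/(1+e^-1.61) = 0.8334
σ(-1.11) = 1/(1+e^1.11) = 0.2479
σ(-1.12) = 1/(1+e^1.12) = 0.246
σ(-1.2) = 1/(1+e^1.2) = 0.2315
σ(-2.62) = 1/(1+e^2.62) = 0.0679
result = [0.8334, 0.2479, 0.246, 0.2315, 0.0679]

[0.8334, 0.2479, 0.246, 0.2315, 0.0679]


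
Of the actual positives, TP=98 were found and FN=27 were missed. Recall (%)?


Recall = TP/(TP+FN)
= 98/(98+27)
= 98/125 = 78.4%

78.4%


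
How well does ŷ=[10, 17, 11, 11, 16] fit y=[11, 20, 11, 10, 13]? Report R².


ȳ = 13
SS_res = Σ(y-ŷ)² = 20
SS_tot = Σ(y-ȳ)² = 66
R² = 1 - SS_res/SS_tot = 1 - 0.303 = 0.697

0.697


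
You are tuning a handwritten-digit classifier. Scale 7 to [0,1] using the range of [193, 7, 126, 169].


min=7, max=193
(7-7)/(193-7) = 0/186 = 0.0

0.0


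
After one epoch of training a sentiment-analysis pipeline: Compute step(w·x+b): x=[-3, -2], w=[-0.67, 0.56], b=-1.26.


z = (-3)·(-0.67) + (-2)·(0.56) - 1.26
  = -0.37
step(z) = 0 (z<0)

0


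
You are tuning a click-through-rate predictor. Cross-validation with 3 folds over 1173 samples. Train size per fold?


Fold size = 1173/3 = 391
Training per fold = 1173 - 391 = 782

782


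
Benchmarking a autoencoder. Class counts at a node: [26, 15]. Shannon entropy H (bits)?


Probabilities: [26/41, 15/41] ≈ [0.6341, 0.3659]
H = -((26/41)·log₂(26/41) + (15/41)·log₂(15/41))
  = 0.9474 bits

0.9474 bits


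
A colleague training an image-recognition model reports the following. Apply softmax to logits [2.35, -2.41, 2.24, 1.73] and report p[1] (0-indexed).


Exponentials: e^2.35=10.4856, e^-2.41=0.0898, e^2.24=9.3933, e^1.73=5.6407
Sum = 25.6094
Softmax = [0.4094, 0.0035, 0.3668, 0.2203]
p[1] = 0.0898/25.6094 = 0.0035

0.0035


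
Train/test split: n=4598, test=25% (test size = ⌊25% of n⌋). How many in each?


Test = ⌊4598·25/100⌋ = 1149
Train = 4598 - 1149 = 3449

Train: 3449, Test: 1149


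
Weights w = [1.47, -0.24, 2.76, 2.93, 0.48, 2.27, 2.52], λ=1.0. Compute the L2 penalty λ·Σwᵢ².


‖w‖₂² = (1.47)² + (-0.24)² + (2.76)² + (2.93)² + (0.48)² + (2.27)² + (2.52)²
     = 2.1609 + 0.0576 + 7.6176 + 8.5849 + 0.2304 + 5.1529 + 6.3504
     = 30.1547
λ·‖w‖₂² = 1.0·30.1547 = 30.1547

30.1547


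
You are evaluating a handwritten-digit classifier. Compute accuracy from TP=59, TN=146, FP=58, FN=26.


Accuracy = (TP+TN)/(TP+TN+FP+FN)
= (59+146)/(289)
= 205/289 = 70.93%

70.93%


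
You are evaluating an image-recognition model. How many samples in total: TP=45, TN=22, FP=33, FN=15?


Total = TP + TN + FP + FN
= 45 + 22 + 33 + 15
= 115
(Predicted positive: 78, predicted negative: 37)

115


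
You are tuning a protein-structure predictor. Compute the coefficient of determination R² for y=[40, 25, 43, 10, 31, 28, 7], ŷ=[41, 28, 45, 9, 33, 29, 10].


ȳ = 26.2857
SS_res = Σ(y-ŷ)² = 29
SS_tot = Σ(y-ȳ)² = 1131.43
R² = 1 - SS_res/SS_tot = 1 - 0.0256 = 0.9744

0.9744


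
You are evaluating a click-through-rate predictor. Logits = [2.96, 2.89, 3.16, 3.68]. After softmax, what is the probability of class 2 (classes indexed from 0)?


Exponentials: e^2.96=19.298, e^2.89=17.9933, e^3.16=23.5706, e^3.68=39.6464
Sum = 100.5083
Softmax = [0.192, 0.179, 0.2345, 0.3945]
p[2] = 23.5706/100.5083 = 0.2345

0.2345


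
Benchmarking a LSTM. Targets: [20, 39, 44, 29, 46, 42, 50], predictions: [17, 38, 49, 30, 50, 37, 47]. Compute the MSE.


Squared errors: (20-17)²=9, (39-38)²=1, (44-49)²=25, (29-30)²=1, (46-50)²=16, (42-37)²=25, (50-47)²=9
Sum = 86
MSE = 86/7 = 86/7

86/7


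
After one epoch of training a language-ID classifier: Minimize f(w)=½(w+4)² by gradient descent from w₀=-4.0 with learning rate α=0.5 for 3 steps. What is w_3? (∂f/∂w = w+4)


step 1: grad = -4+4 = 0; w = -4 - 0.5·(0) = -4
step 2: grad = -4+4 = 0; w = -4 - 0.5·(0) = -4
step 3: grad = -4+4 = 0; w = -4 - 0.5·(0) = -4

-4


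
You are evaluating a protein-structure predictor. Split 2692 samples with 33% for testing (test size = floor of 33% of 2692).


Test = ⌊2692·33/100⌋ = 888
Train = 2692 - 888 = 1804

Train: 1804, Test: 888


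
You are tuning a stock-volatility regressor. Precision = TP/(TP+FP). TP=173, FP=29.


Precision = TP/(TP+FP)
= 173/(173+29)
= 173/202 = 85.64%

85.64%


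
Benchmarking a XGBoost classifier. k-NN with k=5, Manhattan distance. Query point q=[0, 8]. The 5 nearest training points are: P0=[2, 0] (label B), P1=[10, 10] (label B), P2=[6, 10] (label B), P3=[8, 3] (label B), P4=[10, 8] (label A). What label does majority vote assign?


d(q,P0) = 10  (label B)
d(q,P1) = 12  (label B)
d(q,P2) = 8  (label B)
d(q,P3) = 13  (label B)
d(q,P4) = 10  (label A)
Votes: A=1, B=4
Majority → B

B


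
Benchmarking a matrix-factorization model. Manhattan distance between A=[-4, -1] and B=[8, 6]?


d = |-4-8| + |-1-6|
  = 12 + 7
  = 19

19


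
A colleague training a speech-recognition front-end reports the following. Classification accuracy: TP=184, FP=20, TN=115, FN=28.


Accuracy = (TP+TN)/(TP+TN+FP+FN)
= (184+115)/(347)
= 299/347 = 86.17%

86.17%


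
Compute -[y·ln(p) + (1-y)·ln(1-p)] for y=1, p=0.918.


BCE = -[y·ln(p) + (1-y)·ln(1-p)]
= -1·ln(0.918) - 0
= -ln(0.918) = 0.0856

0.0856


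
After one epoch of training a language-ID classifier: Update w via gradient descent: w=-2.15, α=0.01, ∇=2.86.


w_new = w - α·∇
= -2.15 - 0.01·2.86
= -2.15 - 0.0286
= -2.1786

-2.1786


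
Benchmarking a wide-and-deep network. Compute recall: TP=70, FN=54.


Recall = TP/(TP+FN)
= 70/(70+54)
= 70/124 = 56.45%

56.45%


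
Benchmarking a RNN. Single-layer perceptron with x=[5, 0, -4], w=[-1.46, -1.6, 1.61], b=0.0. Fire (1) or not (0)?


z = (5)·(-1.46) + (0)·(-1.6) + (-4)·(1.61) + 0.0
  = -13.74
step(z) = 0 (z<0)

0


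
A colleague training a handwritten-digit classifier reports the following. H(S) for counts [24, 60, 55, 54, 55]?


Probabilities: [24/248, 60/248, 55/248, 54/248, 55/248] ≈ [0.0968, 0.2419, 0.2218, 0.2177, 0.2218]
H = -((24/248)·log₂(24/248) + (60/248)·log₂(60/248) + (55/248)·log₂(55/248) + (54/248)·log₂(54/248) + (55/248)·log₂(55/248))
  = 2.264 bits

2.264 bits


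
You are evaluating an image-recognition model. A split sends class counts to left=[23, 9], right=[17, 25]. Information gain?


Parent = [40, 34], H_parent = 0.9953
H_left = 0.8571 (n=32), H_right = 0.9737 (n=42)
H_children = (32/74)·0.8571 + (42/74)·0.9737 = 0.9233
IG = 0.9953 - 0.9233 = 0.072

0.072


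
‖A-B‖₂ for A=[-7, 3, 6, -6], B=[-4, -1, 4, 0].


d = √((-7+ 4)² + (3+ 1)² + (6-4)² + (-6-0)²)
  = √(9 + 16 + 4 + 36)
  = √65 = 8.0623

8.0623


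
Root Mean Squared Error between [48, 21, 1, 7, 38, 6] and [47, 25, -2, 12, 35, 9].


MSE = 69/6 = 11.5
RMSE = √(69/6) = 3.3912

3.3912


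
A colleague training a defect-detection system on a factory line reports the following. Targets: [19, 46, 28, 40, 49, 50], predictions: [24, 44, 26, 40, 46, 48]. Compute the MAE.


Absolute errors: |19-24|=5, |46-44|=2, |28-26|=2, |40-40|=0, |49-46|=3, |50-48|=2
Sum = 14
MAE = 14/6 = 7/3

7/3


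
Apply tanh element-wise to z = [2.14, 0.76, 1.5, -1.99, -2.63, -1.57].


tanh(2.14) = 0.9727
tanh(0.76) = 0.6411
tanh(1.5) = 0.9051
tanh(-1.99) = -0.9633
tanh(-2.63) = -0.9897
tanh(-1.57) = -0.917
result = [0.9727, 0.6411, 0.9051, -0.9633, -0.9897, -0.917]

[0.9727, 0.6411, 0.9051, -0.9633, -0.9897, -0.917]


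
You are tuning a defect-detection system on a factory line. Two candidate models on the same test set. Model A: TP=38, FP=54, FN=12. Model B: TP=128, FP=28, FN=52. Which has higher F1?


Model A: P=38/92=0.413, R=38/50=0.76, F1=2PR/(P+R)=2TP/(2TP+FP+FN)=76/142=0.5352
Model B: P=128/156=0.8205, R=128/180=0.7111, F1=2PR/(P+R)=2TP/(2TP+FP+FN)=256/336=0.7619
0.5352 < 0.7619 → Model B

Model B


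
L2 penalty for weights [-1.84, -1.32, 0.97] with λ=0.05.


‖w‖₂² = (-1.84)² + (-1.32)² + (0.97)²
     = 3.3856 + 1.7424 + 0.9409
     = 6.0689
λ·‖w‖₂² = 0.05·6.0689 = 0.303445

0.303445


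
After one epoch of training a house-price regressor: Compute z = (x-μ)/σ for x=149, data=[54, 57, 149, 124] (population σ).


μ = 96, σ = 41.4669
z = (149 - 96)/41.4669 = 1.2781

1.2781


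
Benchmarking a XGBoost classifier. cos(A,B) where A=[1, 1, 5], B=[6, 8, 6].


A·B = 1·6 + 1·8 + 5·6 = 44
‖A‖ = √27 = 5.1962, ‖B‖ = √136 = 11.6619
cos = 44/(√27·√136) = 44/√3672 = 0.7261

0.7261


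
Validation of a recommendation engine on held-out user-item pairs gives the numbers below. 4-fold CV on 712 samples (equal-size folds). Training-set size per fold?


Fold size = 712/4 = 178
Training per fold = 712 - 178 = 534

534


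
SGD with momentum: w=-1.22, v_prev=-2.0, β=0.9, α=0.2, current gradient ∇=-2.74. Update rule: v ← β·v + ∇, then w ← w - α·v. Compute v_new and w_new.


v_new = 0.9·-2.0 - 2.74 = -1.8 - 2.74 = -4.54
w_new = -1.22 - 0.2·-4.54 = -1.22 + 0.908 = -0.312

v_new=-4.54, w_new=-0.312


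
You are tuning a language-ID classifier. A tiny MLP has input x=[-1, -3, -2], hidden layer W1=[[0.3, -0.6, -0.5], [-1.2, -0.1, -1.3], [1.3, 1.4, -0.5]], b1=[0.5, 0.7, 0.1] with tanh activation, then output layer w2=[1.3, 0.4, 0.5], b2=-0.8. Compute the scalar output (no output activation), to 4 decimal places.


z1[0] = (0.3)·(-1) + (-0.6)·(-3) + (-0.5)·(-2) + 0.5 = 3.0
z1[1] = (-1.2)·(-1) + (-0.1)·(-3) + (-1.3)·(-2) + 0.7 = 4.8
z1[2] = (1.3)·(-1) + (1.4)·(-3) + (-0.5)·(-2) + 0.1 = -4.4
h = tanh(z1) = [0.9951, 0.9999, -0.9997]
output = (1.3)·(0.9951) + (0.4)·(0.9999) + (0.5)·(-0.9997) - 0.8 = 0.3937

0.3937


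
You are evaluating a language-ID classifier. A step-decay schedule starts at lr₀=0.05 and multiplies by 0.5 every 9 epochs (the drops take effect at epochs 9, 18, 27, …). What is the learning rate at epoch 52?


n_drops = ⌊52/9⌋ = 5
lr = 0.05·0.5^5 = 0.05·0.03125 = 0.0015625

0.0015625


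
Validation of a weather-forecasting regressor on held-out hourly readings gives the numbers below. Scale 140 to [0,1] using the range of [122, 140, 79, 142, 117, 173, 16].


min=16, max=173
(140-16)/(173-16) = 124/157 = 0.7898

0.7898


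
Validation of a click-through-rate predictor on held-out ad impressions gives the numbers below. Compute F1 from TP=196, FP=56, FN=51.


Precision = 196/252 = 0.7778
Recall = 196/247 = 0.7935
F1 = 2·P·R/(P+R) = 2·TP/(2·TP+FP+FN) = 392/(392+56+51) = 392/499 = 0.7856

0.7856


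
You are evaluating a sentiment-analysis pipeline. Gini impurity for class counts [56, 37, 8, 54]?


Probabilities: [56/155, 37/155, 8/155, 54/155] ≈ [0.3613, 0.2387, 0.0516, 0.3484]
Σpᵢ² = (3136 + 1369 + 64 + 2916)/155² = 7485/24025
Gini = 1 - Σpᵢ² = 1 - 7485/24025 = 0.6884

0.6884


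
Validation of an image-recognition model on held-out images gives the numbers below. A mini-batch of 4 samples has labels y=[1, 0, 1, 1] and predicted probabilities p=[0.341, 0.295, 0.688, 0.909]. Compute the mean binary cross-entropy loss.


L[0] = -ln(0.341) = 1.0759
L[1] = -ln(1-0.295) = -ln(0.705) = 0.3496
L[2] = -ln(0.688) = 0.374
L[3] = -ln(0.909) = 0.0954
mean = (1.0759 + 0.3496 + 0.374 + 0.0954)/4 = 0.4737

0.4737


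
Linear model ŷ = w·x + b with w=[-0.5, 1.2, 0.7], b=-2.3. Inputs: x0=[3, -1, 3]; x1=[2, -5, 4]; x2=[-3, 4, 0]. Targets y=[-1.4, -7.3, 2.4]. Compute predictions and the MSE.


ŷ0 = (-0.5)·(3) + (1.2)·(-1) + (0.7)·(3) - 2.3 = -2.9
ŷ1 = (-0.5)·(2) + (1.2)·(-5) + (0.7)·(4) - 2.3 = -6.5
ŷ2 = (-0.5)·(-3) + (1.2)·(4) + (0.7)·(0) - 2.3 = 4.0
errors² = [2.25, 0.64, 2.56]
MSE = 5.4500/3 = 1.8167

1.8167


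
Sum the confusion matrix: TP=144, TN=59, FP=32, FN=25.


Total = TP + TN + FP + FN
= 144 + 59 + 32 + 25
= 260
(Predicted positive: 176, predicted negative: 84)

260


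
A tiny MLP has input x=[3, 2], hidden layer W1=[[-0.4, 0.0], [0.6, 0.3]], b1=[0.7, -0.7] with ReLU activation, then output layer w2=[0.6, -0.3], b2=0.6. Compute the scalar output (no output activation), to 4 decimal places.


z1[0] = (-0.4)·(3) + (0.0)·(2) + 0.7 = -0.5
z1[1] = (0.6)·(3) + (0.3)·(2) - 0.7 = 1.7
h = ReLU(z1) = [0.0, 1.7]
output = (0.6)·(0.0) + (-0.3)·(1.7) + 0.6 = 0.09

0.09


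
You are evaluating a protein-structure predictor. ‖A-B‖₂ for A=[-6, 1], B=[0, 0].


d = √((-6-0)² + (1-0)²)
  = √(36 + 1)
  = √37 = 6.0828

6.0828


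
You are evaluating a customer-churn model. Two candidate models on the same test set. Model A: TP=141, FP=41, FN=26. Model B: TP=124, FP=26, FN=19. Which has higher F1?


Model A: P=141/182=0.7747, R=141/167=0.8443, F1=2PR/(P+R)=2TP/(2TP+FP+FN)=282/349=0.808
Model B: P=124/150=0.8267, R=124/143=0.8671, F1=2PR/(P+R)=2TP/(2TP+FP+FN)=248/293=0.8464
0.808 < 0.8464 → Model B

Model B


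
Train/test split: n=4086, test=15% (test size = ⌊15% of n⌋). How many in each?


Test = ⌊4086·15/100⌋ = 612
Train = 4086 - 612 = 3474

Train: 3474, Test: 612


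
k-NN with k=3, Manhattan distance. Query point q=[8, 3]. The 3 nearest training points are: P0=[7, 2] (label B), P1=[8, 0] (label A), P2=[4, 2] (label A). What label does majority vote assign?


d(q,P0) = 2  (label B)
d(q,P1) = 3  (label A)
d(q,P2) = 5  (label A)
Votes: A=2, B=1
Majority → A

A


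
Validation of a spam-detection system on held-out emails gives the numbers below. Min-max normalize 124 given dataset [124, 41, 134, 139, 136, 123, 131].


min=41, max=139
(124-41)/(139-41) = 83/98 = 0.8469

0.8469


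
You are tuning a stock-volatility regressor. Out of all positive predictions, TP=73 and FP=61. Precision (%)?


Precision = TP/(TP+FP)
= 73/(73+61)
= 73/134 = 54.48%

54.48%


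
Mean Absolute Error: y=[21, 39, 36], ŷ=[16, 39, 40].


Absolute errors: |21-16|=5, |39-39|=0, |36-40|=4
Sum = 9
MAE = 9/3 = 3

3


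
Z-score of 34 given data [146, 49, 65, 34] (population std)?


μ = 73.5, σ = 43.2695
z = (34 - 73.5)/43.2695 = -0.9129

-0.9129


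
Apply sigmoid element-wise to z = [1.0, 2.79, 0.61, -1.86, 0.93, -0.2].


σ(1.0) = 1/(1+e^-1.0) = 0.7311
σ(2.79) = 1/(1+e^-2.79) = 0.9421
σ(0.61) = 1/(1+e^-0.61) = 0.6479
σ(-1.86) = 1/(1+e^1.86) = 0.1347
σ(0.93) = 1/(1+e^-0.93) = 0.7171
σ(-0.2) = 1/(1+e^0.2) = 0.4502
result = [0.7311, 0.9421, 0.6479, 0.1347, 0.7171, 0.4502]

[0.7311, 0.9421, 0.6479, 0.1347, 0.7171, 0.4502]


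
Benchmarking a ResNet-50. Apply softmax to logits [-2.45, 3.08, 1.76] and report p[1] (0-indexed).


Exponentials: e^-2.45=0.0863, e^3.08=21.7584, e^1.76=5.8124
Sum = 27.6571
Softmax = [0.0031, 0.7867, 0.2102]
p[1] = 21.7584/27.6571 = 0.7867

0.7867


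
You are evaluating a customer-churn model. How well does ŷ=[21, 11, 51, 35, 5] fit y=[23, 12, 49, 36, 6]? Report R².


ȳ = 25.2
SS_res = Σ(y-ŷ)² = 11
SS_tot = Σ(y-ȳ)² = 1230.8
R² = 1 - SS_res/SS_tot = 1 - 0.0089 = 0.9911

0.9911


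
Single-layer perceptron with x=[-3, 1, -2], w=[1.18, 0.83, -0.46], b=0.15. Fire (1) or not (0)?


z = (-3)·(1.18) + (1)·(0.83) + (-2)·(-0.46) + 0.15
  = -1.64
step(z) = 0 (z<0)

0


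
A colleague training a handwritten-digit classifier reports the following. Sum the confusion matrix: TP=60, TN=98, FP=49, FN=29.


Total = TP + TN + FP + FN
= 60 + 98 + 49 + 29
= 236
(Predicted positive: 109, predicted negative: 127)

236


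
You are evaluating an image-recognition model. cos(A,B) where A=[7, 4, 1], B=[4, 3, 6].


A·B = 7·4 + 4·3 + 1·6 = 46
‖A‖ = √66 = 8.124, ‖B‖ = √61 = 7.8102
cos = 46/(√66·√61) = 46/√4026 = 0.725

0.725
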